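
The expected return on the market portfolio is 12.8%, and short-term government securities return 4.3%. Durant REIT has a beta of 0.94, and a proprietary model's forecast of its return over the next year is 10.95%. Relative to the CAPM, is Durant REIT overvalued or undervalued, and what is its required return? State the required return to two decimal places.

Overvalued; required return 12.29%

MRP = 12.8% − 4.3% = 8.50%
Required return = R_f + β·MRP = 4.3% + 0.94 × 8.5% = 12.29%
Forecast 10.95% < required 12.29% → the stock plots below the SML → overvalued.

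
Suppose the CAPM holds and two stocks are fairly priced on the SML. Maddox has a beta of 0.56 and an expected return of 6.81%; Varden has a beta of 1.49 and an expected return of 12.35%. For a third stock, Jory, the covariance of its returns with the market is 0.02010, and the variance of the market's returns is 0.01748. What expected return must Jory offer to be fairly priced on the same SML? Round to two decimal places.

MRP = (12.35% − 6.81%) / (1.49 − 0.56) = 5.9570%
R_f = 6.81% − 0.56 × 5.9570% = 3.4741%
β_Jory = Cov / Var(R_m) = 0.02010 / 0.01748 = 1.1499
E(R_Jory) = R_f + β × MRP = 3.4741% + 1.1499 × 5.9570% = 10.32%

10.32%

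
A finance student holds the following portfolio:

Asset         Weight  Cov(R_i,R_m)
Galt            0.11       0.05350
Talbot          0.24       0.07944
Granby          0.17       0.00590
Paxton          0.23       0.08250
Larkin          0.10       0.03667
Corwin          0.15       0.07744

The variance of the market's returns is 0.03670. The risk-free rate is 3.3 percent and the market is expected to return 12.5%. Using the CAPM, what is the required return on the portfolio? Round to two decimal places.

18.39%

β_Galt = 0.05350 / 0.03670 = 1.4578
β_Talbot = 0.07944 / 0.03670 = 2.1646
β_Granby = 0.00590 / 0.03670 = 0.1608
β_Paxton = 0.08250 / 0.03670 = 2.2480
β_Larkin = 0.03667 / 0.03670 = 0.9992
β_Corwin = 0.07744 / 0.03670 = 2.1101
β_P = Σ w_i β_i = 0.11×1.4578 + 0.24×2.1646 + 0.17×0.1608 + 0.23×2.2480 + 0.10×0.9992 + 0.15×2.1101 = 1.6407
MRP = 12.5% − 3.3% = 9.20%
E(R_P) = R_f + β_P × MRP = 3.3% + 1.6407 × 9.2% = 18.39%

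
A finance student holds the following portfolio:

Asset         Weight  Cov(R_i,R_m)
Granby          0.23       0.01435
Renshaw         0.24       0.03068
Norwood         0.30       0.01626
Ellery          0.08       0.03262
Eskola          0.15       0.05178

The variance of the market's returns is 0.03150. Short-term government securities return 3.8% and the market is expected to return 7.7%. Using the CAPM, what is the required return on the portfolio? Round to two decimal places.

β_Granby = 0.01435 / 0.03150 = 0.4556
β_Renshaw = 0.03068 / 0.03150 = 0.9740
β_Norwood = 0.01626 / 0.03150 = 0.5162
β_Ellery = 0.03262 / 0.03150 = 1.0356
β_Eskola = 0.05178 / 0.03150 = 1.6438
β_P = Σ w_i β_i = 0.23×0.4556 + 0.24×0.9740 + 0.30×0.5162 + 0.08×1.0356 + 0.15×1.6438 = 0.8228
MRP = 7.7% − 3.8% = 3.90%
E(R_P) = R_f + β_P × MRP = 3.8% + 0.8228 × 3.9% = 7.01%

7.01%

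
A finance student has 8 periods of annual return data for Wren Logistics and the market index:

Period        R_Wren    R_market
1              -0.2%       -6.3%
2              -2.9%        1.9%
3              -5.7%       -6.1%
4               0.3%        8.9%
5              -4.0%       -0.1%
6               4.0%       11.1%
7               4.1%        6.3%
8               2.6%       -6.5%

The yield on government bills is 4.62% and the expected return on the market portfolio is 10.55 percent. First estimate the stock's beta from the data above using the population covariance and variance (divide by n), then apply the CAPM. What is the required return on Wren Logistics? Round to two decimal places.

Mean R_i = (-0.2 − 2.9 − 5.7 + 0.3 − 4.0 + 4.0 + 4.1 + 2.6) / 8 = -0.2250%
Mean R_m = (-6.3 + 1.9 − 6.1 + 8.9 − 0.1 + 11.1 + 6.3 − 6.5) / 8 = 1.1500%
Σ(R_i − R̄_i)(R_m − R̄_m) = 88.9900  ⇒  Cov = 88.9900 / 8 = 11.1238
Σ(R_m − R̄_m)² = 354.3000  ⇒  Var(R_m) = 354.3000 / 8 = 44.2875
β = Cov / Var(R_m) = 11.1238 / 44.2875 = 0.2512
MRP = 10.55% − 4.62% = 5.93%
E(R) = R_f + β × MRP = 4.62% + 0.2512 × 5.93% = 6.11%

6.11%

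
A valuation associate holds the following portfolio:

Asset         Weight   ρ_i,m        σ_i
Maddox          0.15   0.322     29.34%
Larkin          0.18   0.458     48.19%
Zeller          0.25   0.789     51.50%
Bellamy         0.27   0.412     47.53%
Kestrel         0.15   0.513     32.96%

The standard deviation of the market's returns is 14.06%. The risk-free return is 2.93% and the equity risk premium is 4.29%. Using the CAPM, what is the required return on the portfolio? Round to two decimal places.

β_Maddox = 0.322 × 29.34% / 14.06% = 0.6719
β_Larkin = 0.458 × 48.19% / 14.06% = 1.5698
β_Zeller = 0.789 × 51.50% / 14.06% = 2.8900
β_Bellamy = 0.412 × 47.53% / 14.06% = 1.3928
β_Kestrel = 0.513 × 32.96% / 14.06% = 1.2026
β_P = Σ w_i β_i = 0.15×0.6719 + 0.18×1.5698 + 0.25×2.8900 + 0.27×1.3928 + 0.15×1.2026 = 1.6623
E(R_P) = R_f + β_P × MRP = 2.93% + 1.6623 × 4.29% = 10.06%

10.06%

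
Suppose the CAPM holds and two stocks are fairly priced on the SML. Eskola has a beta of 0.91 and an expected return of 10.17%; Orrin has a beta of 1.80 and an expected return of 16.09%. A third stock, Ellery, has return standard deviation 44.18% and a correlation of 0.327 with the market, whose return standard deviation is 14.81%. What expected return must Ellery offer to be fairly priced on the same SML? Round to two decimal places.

MRP = (16.09% − 10.17%) / (1.80 − 0.91) = 6.6517%
R_f = 10.17% − 0.91 × 6.6517% = 4.1170%
β_Ellery = ρ·σ_i/σ_m = 0.327 × 44.18 / 14.81 = 0.9755
E(R_Ellery) = R_f + β × MRP = 4.1170% + 0.9755 × 6.6517% = 10.61%

10.61%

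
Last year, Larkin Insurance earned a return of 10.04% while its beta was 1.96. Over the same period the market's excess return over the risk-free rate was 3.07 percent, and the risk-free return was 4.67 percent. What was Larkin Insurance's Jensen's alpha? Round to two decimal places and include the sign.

CAPM benchmark = R_f + β(R_m − R_f) = 4.67% + 1.96 × 3.07% = 10.6872%
α = actual − benchmark = 10.04% − 10.6872% = -0.65%

-0.65%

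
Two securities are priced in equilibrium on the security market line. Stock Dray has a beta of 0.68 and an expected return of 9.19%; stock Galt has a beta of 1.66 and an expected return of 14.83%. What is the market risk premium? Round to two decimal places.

Both satisfy E(R) = R_f + β·MRP, so the slope of the SML is
MRP = (14.83% − 9.19%) / (1.66 − 0.68) = 5.64% / 0.98 = 5.7551%

5.76%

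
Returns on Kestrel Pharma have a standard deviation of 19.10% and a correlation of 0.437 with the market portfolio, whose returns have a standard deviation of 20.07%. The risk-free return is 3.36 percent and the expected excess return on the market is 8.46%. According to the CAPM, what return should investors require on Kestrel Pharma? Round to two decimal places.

β = ρ × σ_i / σ_m = 0.437 × 19.10% / 20.07% = 0.4159
E(R) = 3.36% + 0.4159 × 8.46% = 6.88%

6.88%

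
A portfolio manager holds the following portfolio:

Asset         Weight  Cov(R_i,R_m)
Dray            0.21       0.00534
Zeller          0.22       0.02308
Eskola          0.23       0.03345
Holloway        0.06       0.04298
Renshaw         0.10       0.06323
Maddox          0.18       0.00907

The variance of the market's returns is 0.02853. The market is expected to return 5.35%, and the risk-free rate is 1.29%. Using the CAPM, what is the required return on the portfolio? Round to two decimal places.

4.77%

β_Dray = 0.00534 / 0.02853 = 0.1872
β_Zeller = 0.02308 / 0.02853 = 0.8090
β_Eskola = 0.03345 / 0.02853 = 1.1725
β_Holloway = 0.04298 / 0.02853 = 1.5065
β_Renshaw = 0.06323 / 0.02853 = 2.2163
β_Maddox = 0.00907 / 0.02853 = 0.3179
β_P = Σ w_i β_i = 0.21×0.1872 + 0.22×0.8090 + 0.23×1.1725 + 0.06×1.5065 + 0.10×2.2163 + 0.18×0.3179 = 0.8562
MRP = 5.35% − 1.29% = 4.06%
E(R_P) = R_f + β_P × MRP = 1.29% + 0.8562 × 4.06% = 4.77%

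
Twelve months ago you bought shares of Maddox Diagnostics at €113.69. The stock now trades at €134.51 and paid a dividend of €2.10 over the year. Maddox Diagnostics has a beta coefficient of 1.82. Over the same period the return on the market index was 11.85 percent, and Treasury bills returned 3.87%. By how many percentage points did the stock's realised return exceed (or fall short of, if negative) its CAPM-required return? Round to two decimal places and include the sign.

+1.77%

Realised HPR = (P1 + D1 − P0) / P0 = (134.51 + 2.10 − 113.69) / 113.69 = 22.92 / 113.69 = 20.1601%
MRP = 11.85% − 3.87% = 7.98%
CAPM required = R_f + β·MRP = 3.87% + 1.82 × 7.98% = 18.3936%
α = realised − required = 20.1601% − 18.3936% = +1.77%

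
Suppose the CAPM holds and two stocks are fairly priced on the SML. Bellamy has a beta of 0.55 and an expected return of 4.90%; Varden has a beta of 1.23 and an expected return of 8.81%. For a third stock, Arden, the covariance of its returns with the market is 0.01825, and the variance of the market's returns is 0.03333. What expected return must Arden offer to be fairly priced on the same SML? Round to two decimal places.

4.89%

MRP = (8.81% − 4.90%) / (1.23 − 0.55) = 5.7500%
R_f = 4.90% − 0.55 × 5.7500% = 1.7375%
β_Arden = Cov / Var(R_m) = 0.01825 / 0.03333 = 0.5476
E(R_Arden) = R_f + β × MRP = 1.7375% + 0.5476 × 5.7500% = 4.89%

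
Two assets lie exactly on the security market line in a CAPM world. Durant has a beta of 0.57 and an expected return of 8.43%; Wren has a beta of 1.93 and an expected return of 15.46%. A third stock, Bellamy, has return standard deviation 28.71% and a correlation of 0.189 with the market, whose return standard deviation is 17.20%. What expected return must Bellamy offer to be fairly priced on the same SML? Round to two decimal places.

7.11%

MRP = (15.46% − 8.43%) / (1.93 − 0.57) = 5.1691%
R_f = 8.43% − 0.57 × 5.1691% = 5.4836%
β_Bellamy = ρ·σ_i/σ_m = 0.189 × 28.71 / 17.20 = 0.3155
E(R_Bellamy) = R_f + β × MRP = 5.4836% + 0.3155 × 5.1691% = 7.11%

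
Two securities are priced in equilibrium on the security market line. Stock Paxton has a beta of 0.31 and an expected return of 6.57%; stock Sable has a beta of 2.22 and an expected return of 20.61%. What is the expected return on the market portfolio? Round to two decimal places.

11.64%

Both satisfy E(R) = R_f + β·MRP, so the slope of the SML is
MRP = (20.61% − 6.57%) / (2.22 − 0.31) = 14.04% / 1.91 = 7.3508%
R_f = E(R_Paxton) − β_Paxton·MRP = 6.57% − 0.31 × 7.3508% = 4.2913%
E(R_m) = R_f + MRP = 4.2913% + 7.3508% = 11.64%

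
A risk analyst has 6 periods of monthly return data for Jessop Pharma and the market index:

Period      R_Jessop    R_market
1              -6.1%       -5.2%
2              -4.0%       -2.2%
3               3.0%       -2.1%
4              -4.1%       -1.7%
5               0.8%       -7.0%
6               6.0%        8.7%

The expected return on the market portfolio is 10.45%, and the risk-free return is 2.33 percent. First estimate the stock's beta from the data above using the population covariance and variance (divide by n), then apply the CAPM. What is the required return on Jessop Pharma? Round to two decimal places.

6.74%

Mean R_i = (-6.1 − 4.0 + 3.0 − 4.1 + 0.8 + 6.0) / 6 = -0.7333%
Mean R_m = (-5.2 − 2.2 − 2.1 − 1.7 − 7.0 + 8.7) / 6 = -1.5833%
Σ(R_i − R̄_i)(R_m − R̄_m) = 80.8233  ⇒  Cov = 80.8233 / 6 = 13.4706
Σ(R_m − R̄_m)² = 148.8283  ⇒  Var(R_m) = 148.8283 / 6 = 24.8047
β = Cov / Var(R_m) = 13.4706 / 24.8047 = 0.5431
MRP = 10.45% − 2.33% = 8.12%
E(R) = R_f + β × MRP = 2.33% + 0.5431 × 8.12% = 6.74%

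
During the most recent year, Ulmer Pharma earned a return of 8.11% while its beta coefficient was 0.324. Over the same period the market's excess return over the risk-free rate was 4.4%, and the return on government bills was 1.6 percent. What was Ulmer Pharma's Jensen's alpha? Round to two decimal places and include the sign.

+5.08%

CAPM benchmark = R_f + β(R_m − R_f) = 1.6% + 0.324 × 4.4% = 3.0256%
α = actual − benchmark = 8.11% − 3.0256% = +5.08%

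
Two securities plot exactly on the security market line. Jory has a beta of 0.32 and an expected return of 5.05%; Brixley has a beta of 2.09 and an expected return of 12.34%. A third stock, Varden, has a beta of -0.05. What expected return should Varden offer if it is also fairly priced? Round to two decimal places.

3.53%

MRP (SML slope) = (12.34% − 5.05%) / (2.09 − 0.32) = 7.29% / 1.77 = 4.1186%
R_f (intercept) = 5.05% − 0.32 × 4.1186% = 3.7320%
E(R_Varden) = R_f + β × MRP = 3.7320% + -0.05 × 4.1186% = 3.53%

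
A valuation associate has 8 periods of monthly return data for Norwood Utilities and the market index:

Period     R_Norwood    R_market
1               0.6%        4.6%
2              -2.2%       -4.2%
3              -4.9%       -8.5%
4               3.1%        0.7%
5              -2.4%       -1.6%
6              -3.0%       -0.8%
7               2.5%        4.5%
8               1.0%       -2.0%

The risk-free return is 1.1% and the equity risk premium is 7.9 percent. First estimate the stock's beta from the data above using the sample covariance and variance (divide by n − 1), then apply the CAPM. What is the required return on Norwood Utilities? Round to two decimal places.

Mean R_i = (0.6 − 2.2 − 4.9 + 3.1 − 2.4 − 3.0 + 2.5 + 1.0) / 8 = -0.6625%
Mean R_m = (4.6 − 4.2 − 8.5 + 0.7 − 1.6 − 0.8 + 4.5 − 2.0) / 8 = -0.9125%
Σ(R_i − R̄_i)(R_m − R̄_m) = 66.4738  ⇒  Cov = 66.4738 / 7 = 9.4963
Σ(R_m − R̄_m)² = 132.3288  ⇒  Var(R_m) = 132.3288 / 7 = 18.9041
β = Cov / Var(R_m) = 9.4963 / 18.9041 = 0.5023
E(R) = R_f + β × MRP = 1.1% + 0.5023 × 7.9% = 5.07%

5.07%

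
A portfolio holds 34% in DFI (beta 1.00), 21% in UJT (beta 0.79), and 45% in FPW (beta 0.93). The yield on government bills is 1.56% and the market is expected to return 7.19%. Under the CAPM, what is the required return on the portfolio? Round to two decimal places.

β_P = Σ w_i β_i = 0.34×1.00 + 0.21×0.79 + 0.45×0.93 = 0.9244
MRP = 7.19% − 1.56% = 5.63%
E(R_P) = R_f + β_P × MRP = 1.56% + 0.9244 × 5.63% = 6.76%

6.76%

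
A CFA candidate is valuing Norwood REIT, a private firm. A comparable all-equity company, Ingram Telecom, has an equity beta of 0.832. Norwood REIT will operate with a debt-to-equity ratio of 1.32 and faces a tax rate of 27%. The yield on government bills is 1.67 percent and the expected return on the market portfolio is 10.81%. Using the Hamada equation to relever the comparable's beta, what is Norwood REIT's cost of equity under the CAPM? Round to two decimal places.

16.60%

β_L = β_U × [1 + (1 − t)(D/E)] = 0.832 × [1 + (1 − 0.27) × 1.32]
    = 0.832 × [1 + 0.73 × 1.32] = 0.832 × 1.9636 = 1.6337
MRP = 10.81% − 1.67% = 9.14%
E(R) = R_f + β_L × MRP = 1.67% + 1.6337 × 9.14% = 16.60%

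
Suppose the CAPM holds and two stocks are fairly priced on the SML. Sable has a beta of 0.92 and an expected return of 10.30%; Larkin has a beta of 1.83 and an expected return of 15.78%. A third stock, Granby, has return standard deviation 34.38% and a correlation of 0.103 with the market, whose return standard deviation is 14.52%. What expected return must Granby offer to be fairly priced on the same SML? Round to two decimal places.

6.23%

MRP = (15.78% − 10.30%) / (1.83 − 0.92) = 6.0220%
R_f = 10.30% − 0.92 × 6.0220% = 4.7598%
β_Granby = ρ·σ_i/σ_m = 0.103 × 34.38 / 14.52 = 0.2439
E(R_Granby) = R_f + β × MRP = 4.7598% + 0.2439 × 6.0220% = 6.23%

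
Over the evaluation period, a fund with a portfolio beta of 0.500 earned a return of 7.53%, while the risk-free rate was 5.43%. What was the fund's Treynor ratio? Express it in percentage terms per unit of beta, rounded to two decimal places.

Treynor = (R_P − R_f) / β_P = (7.53% − 5.43%) / 0.5000 = 2.10% / 0.5000 = 4.20%

4.20%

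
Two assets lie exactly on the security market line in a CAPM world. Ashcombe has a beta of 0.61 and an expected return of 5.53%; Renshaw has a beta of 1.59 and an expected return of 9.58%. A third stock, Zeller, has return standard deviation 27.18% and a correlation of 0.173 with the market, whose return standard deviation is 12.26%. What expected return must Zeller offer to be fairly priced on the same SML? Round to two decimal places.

MRP = (9.58% − 5.53%) / (1.59 − 0.61) = 4.1327%
R_f = 5.53% − 0.61 × 4.1327% = 3.0091%
β_Zeller = ρ·σ_i/σ_m = 0.173 × 27.18 / 12.26 = 0.3835
E(R_Zeller) = R_f + β × MRP = 3.0091% + 0.3835 × 4.1327% = 4.59%

4.59%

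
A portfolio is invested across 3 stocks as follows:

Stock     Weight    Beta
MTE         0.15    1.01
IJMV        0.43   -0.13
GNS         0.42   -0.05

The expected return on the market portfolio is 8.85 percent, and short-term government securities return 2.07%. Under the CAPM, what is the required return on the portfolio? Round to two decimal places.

2.58%

β_P = Σ w_i β_i = 0.15×1.01 + 0.43×-0.13 + 0.42×-0.05 = 0.0746
MRP = 8.85% − 2.07% = 6.78%
E(R_P) = R_f + β_P × MRP = 2.07% + 0.0746 × 6.78% = 2.58%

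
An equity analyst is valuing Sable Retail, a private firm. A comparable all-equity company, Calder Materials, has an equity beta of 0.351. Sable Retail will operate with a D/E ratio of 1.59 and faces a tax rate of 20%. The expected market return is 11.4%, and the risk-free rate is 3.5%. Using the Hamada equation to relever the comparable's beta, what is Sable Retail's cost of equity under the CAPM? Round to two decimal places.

β_L = β_U × [1 + (1 − t)(D/E)] = 0.351 × [1 + (1 − 0.20) × 1.59]
    = 0.351 × [1 + 0.80 × 1.59] = 0.351 × 2.2720 = 0.7975
MRP = 11.4% − 3.5% = 7.90%
E(R) = R_f + β_L × MRP = 3.5% + 0.7975 × 7.9% = 9.80%

9.80%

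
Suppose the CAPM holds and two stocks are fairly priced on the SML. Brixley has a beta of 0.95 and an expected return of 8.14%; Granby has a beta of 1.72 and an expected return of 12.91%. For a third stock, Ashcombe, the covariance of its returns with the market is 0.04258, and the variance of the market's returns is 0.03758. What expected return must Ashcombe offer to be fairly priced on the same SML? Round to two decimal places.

9.27%

MRP = (12.91% − 8.14%) / (1.72 − 0.95) = 6.1948%
R_f = 8.14% − 0.95 × 6.1948% = 2.2549%
β_Ashcombe = Cov / Var(R_m) = 0.04258 / 0.03758 = 1.1330
E(R_Ashcombe) = R_f + β × MRP = 2.2549% + 1.1330 × 6.1948% = 9.27%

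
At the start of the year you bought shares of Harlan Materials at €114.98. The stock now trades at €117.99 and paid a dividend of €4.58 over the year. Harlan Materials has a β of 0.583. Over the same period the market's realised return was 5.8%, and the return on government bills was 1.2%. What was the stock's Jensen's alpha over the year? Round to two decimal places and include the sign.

+2.72%

Realised HPR = (P1 + D1 − P0) / P0 = (117.99 + 4.58 − 114.98) / 114.98 = 7.59 / 114.98 = 6.6011%
MRP = 5.8% − 1.2% = 4.60%
CAPM required = R_f + β·MRP = 1.2% + 0.583 × 4.6% = 3.8818%
α = realised − required = 6.6011% − 3.8818% = +2.72%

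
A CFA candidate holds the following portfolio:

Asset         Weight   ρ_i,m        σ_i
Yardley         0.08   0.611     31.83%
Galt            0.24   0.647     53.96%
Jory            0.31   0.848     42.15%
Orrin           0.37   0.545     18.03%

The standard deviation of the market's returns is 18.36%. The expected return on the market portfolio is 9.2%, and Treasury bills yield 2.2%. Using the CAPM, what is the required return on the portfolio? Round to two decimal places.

11.60%

β_Yardley = 0.611 × 31.83% / 18.36% = 1.0593
β_Galt = 0.647 × 53.96% / 18.36% = 1.9015
β_Jory = 0.848 × 42.15% / 18.36% = 1.9468
β_Orrin = 0.545 × 18.03% / 18.36% = 0.5352
β_P = Σ w_i β_i = 0.08×1.0593 + 0.24×1.9015 + 0.31×1.9468 + 0.37×0.5352 = 1.3426
MRP = 9.2% − 2.2% = 7.00%
E(R_P) = R_f + β_P × MRP = 2.2% + 1.3426 × 7.0% = 11.60%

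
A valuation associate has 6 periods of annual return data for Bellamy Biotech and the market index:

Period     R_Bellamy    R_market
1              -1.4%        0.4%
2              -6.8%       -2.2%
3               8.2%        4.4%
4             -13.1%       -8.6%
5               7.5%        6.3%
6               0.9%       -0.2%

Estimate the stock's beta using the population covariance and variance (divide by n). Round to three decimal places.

1.523

Mean R_i = (-1.4 − 6.8 + 8.2 − 13.1 + 7.5 + 0.9) / 6 = -0.7833%
Mean R_m = (0.4 − 2.2 + 4.4 − 8.6 + 6.3 − 0.2) / 6 = 0.0167%
Σ(R_i − R̄_i)(R_m − R̄_m) = 210.2883  ⇒  Cov = 210.2883 / 6 = 35.0481
Σ(R_m − R̄_m)² = 138.0483  ⇒  Var(R_m) = 138.0483 / 6 = 23.0081
β = Cov / Var(R_m) = 35.0481 / 23.0081 = 1.5233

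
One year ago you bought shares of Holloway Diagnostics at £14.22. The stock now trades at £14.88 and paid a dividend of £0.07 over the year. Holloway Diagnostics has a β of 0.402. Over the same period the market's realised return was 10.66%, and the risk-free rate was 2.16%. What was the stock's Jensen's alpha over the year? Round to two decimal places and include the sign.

-0.44%

Realised HPR = (P1 + D1 − P0) / P0 = (14.88 + 0.07 − 14.22) / 14.22 = 0.73 / 14.22 = 5.1336%
MRP = 10.66% − 2.16% = 8.50%
CAPM required = R_f + β·MRP = 2.16% + 0.402 × 8.50% = 5.57700%
α = realised − required = 5.1336% − 5.57700% = -0.44%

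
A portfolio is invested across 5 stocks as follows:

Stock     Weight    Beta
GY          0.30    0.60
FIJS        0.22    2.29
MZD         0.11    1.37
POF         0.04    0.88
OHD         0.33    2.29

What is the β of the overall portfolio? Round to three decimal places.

1.625

β_P = Σ w_i β_i = 0.30×0.60 + 0.22×2.29 + 0.11×1.37 + 0.04×0.88 + 0.33×2.29 = 1.6254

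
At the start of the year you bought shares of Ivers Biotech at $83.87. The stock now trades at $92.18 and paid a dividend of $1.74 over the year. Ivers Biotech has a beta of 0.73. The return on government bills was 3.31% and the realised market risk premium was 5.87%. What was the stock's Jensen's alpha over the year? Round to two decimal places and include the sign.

+4.39%

Realised HPR = (P1 + D1 − P0) / P0 = (92.18 + 1.74 − 83.87) / 83.87 = 10.05 / 83.87 = 11.9828%
CAPM required = R_f + β·MRP = 3.31% + 0.73 × 5.87% = 7.5951%
α = realised − required = 11.9828% − 7.5951% = +4.39%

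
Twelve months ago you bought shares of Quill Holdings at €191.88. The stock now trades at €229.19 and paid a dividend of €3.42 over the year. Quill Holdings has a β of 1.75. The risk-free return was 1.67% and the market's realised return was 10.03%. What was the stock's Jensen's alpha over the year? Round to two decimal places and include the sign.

Realised HPR = (P1 + D1 − P0) / P0 = (229.19 + 3.42 − 191.88) / 191.88 = 40.73 / 191.88 = 21.2268%
MRP = 10.03% − 1.67% = 8.36%
CAPM required = R_f + β·MRP = 1.67% + 1.75 × 8.36% = 16.3000%
α = realised − required = 21.2268% − 16.3000% = +4.93%

+4.93%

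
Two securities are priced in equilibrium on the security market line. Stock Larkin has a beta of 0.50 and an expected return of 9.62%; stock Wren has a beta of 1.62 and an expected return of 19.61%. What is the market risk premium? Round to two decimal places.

Both satisfy E(R) = R_f + β·MRP, so the slope of the SML is
MRP = (19.61% − 9.62%) / (1.62 − 0.50) = 9.99% / 1.12 = 8.9196%

8.92%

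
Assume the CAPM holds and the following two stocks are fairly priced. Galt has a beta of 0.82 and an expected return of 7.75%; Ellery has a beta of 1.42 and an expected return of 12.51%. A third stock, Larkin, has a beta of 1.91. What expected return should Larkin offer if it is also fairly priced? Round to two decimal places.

MRP (SML slope) = (12.51% − 7.75%) / (1.42 − 0.82) = 4.76% / 0.60 = 7.9333%
R_f (intercept) = 7.75% − 0.82 × 7.9333% = 1.2447%
E(R_Larkin) = R_f + β × MRP = 1.2447% + 1.91 × 7.9333% = 16.40%

16.40%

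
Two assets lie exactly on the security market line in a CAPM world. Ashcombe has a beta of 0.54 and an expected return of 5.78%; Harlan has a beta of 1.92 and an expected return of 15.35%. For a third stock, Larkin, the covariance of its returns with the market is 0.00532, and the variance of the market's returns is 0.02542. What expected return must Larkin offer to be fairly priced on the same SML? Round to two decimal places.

MRP = (15.35% − 5.78%) / (1.92 − 0.54) = 6.9348%
R_f = 5.78% − 0.54 × 6.9348% = 2.0352%
β_Larkin = Cov / Var(R_m) = 0.00532 / 0.02542 = 0.2093
E(R_Larkin) = R_f + β × MRP = 2.0352% + 0.2093 × 6.9348% = 3.49%

3.49%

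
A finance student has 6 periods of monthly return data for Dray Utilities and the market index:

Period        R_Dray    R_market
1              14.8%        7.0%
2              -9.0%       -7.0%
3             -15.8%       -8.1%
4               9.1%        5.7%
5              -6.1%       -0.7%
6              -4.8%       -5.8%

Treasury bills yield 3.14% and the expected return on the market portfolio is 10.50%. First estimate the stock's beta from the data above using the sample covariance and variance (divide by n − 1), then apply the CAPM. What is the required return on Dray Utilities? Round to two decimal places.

Mean R_i = (14.8 − 9.0 − 15.8 + 9.1 − 6.1 − 4.8) / 6 = -1.9667%
Mean R_m = (7.0 − 7.0 − 8.1 + 5.7 − 0.7 − 5.8) / 6 = -1.4833%
Σ(R_i − R̄_i)(R_m − R̄_m) = 361.0567  ⇒  Cov = 361.0567 / 5 = 72.2113
Σ(R_m − R̄_m)² = 217.0283  ⇒  Var(R_m) = 217.0283 / 5 = 43.4057
β = Cov / Var(R_m) = 72.2113 / 43.4057 = 1.6636
MRP = 10.50% − 3.14% = 7.36%
E(R) = R_f + β × MRP = 3.14% + 1.6636 × 7.36% = 15.38%

15.38%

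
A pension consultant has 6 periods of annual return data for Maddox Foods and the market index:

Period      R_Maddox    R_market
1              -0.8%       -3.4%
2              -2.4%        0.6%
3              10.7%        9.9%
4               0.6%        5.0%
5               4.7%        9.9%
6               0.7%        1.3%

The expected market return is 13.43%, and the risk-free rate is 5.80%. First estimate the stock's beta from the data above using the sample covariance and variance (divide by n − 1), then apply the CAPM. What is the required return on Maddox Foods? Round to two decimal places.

11.37%

Mean R_i = (-0.8 − 2.4 + 10.7 + 0.6 + 4.7 + 0.7) / 6 = 2.2500%
Mean R_m = (-3.4 + 0.6 + 9.9 + 5.0 + 9.9 + 1.3) / 6 = 3.8833%
Σ(R_i − R̄_i)(R_m − R̄_m) = 105.2250  ⇒  Cov = 105.2250 / 5 = 21.0450
Σ(R_m − R̄_m)² = 144.1483  ⇒  Var(R_m) = 144.1483 / 5 = 28.8297
β = Cov / Var(R_m) = 21.0450 / 28.8297 = 0.7300
MRP = 13.43% − 5.80% = 7.63%
E(R) = R_f + β × MRP = 5.80% + 0.7300 × 7.63% = 11.37%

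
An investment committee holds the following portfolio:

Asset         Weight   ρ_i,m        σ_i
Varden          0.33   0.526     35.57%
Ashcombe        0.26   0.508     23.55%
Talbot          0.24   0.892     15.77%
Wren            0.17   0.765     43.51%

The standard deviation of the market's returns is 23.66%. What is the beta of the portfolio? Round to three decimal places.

0.774

β_Varden = 0.526 × 35.57% / 23.66% = 0.7908
β_Ashcombe = 0.508 × 23.55% / 23.66% = 0.5056
β_Talbot = 0.892 × 15.77% / 23.66% = 0.5945
β_Wren = 0.765 × 43.51% / 23.66% = 1.4068
β_P = Σ w_i β_i = 0.33×0.7908 + 0.26×0.5056 + 0.24×0.5945 + 0.17×1.4068 = 0.7743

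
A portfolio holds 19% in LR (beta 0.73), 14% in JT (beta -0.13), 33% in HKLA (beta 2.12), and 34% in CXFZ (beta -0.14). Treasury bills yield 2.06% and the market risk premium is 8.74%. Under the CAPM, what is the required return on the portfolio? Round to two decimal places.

β_P = Σ w_i β_i = 0.19×0.73 + 0.14×-0.13 + 0.33×2.12 + 0.34×-0.14 = 0.7725
E(R_P) = R_f + β_P × MRP = 2.06% + 0.7725 × 8.74% = 8.81%

8.81%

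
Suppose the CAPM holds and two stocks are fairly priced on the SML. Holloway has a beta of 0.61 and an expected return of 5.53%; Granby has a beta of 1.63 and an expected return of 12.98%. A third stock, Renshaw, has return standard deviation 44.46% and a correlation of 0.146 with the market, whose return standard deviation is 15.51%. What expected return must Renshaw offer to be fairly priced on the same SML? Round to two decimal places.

4.13%

MRP = (12.98% − 5.53%) / (1.63 − 0.61) = 7.3039%
R_f = 5.53% − 0.61 × 7.3039% = 1.0746%
β_Renshaw = ρ·σ_i/σ_m = 0.146 × 44.46 / 15.51 = 0.4185
E(R_Renshaw) = R_f + β × MRP = 1.0746% + 0.4185 × 7.3039% = 4.13%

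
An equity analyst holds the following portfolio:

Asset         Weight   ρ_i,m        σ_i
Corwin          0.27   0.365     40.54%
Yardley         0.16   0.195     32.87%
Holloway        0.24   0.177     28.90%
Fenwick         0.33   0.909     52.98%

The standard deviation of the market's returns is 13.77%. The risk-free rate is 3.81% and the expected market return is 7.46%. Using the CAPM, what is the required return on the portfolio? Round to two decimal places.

β_Corwin = 0.365 × 40.54% / 13.77% = 1.0746
β_Yardley = 0.195 × 32.87% / 13.77% = 0.4655
β_Holloway = 0.177 × 28.90% / 13.77% = 0.3715
β_Fenwick = 0.909 × 52.98% / 13.77% = 3.4974
β_P = Σ w_i β_i = 0.27×1.0746 + 0.16×0.4655 + 0.24×0.3715 + 0.33×3.4974 = 1.6079
MRP = 7.46% − 3.81% = 3.65%
E(R_P) = R_f + β_P × MRP = 3.81% + 1.6079 × 3.65% = 9.68%

9.68%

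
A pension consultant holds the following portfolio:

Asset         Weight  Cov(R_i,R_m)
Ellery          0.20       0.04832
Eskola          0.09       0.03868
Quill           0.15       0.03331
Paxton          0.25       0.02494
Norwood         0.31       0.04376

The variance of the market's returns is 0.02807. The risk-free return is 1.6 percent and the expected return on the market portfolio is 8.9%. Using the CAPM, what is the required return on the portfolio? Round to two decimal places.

β_Ellery = 0.04832 / 0.02807 = 1.7214
β_Eskola = 0.03868 / 0.02807 = 1.3780
β_Quill = 0.03331 / 0.02807 = 1.1867
β_Paxton = 0.02494 / 0.02807 = 0.8885
β_Norwood = 0.04376 / 0.02807 = 1.5590
β_P = Σ w_i β_i = 0.20×1.7214 + 0.09×1.3780 + 0.15×1.1867 + 0.25×0.8885 + 0.31×1.5590 = 1.3517
MRP = 8.9% − 1.6% = 7.30%
E(R_P) = R_f + β_P × MRP = 1.6% + 1.3517 × 7.3% = 11.47%

11.47%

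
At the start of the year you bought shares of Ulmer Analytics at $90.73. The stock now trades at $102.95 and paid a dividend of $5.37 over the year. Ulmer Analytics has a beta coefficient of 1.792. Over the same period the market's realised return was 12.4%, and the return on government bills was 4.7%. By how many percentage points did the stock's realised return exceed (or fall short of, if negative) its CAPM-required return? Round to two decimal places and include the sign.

+0.89%

Realised HPR = (P1 + D1 − P0) / P0 = (102.95 + 5.37 − 90.73) / 90.73 = 17.59 / 90.73 = 19.3872%
MRP = 12.4% − 4.7% = 7.70%
CAPM required = R_f + β·MRP = 4.7% + 1.792 × 7.7% = 18.4984%
α = realised − required = 19.3872% − 18.4984% = +0.89%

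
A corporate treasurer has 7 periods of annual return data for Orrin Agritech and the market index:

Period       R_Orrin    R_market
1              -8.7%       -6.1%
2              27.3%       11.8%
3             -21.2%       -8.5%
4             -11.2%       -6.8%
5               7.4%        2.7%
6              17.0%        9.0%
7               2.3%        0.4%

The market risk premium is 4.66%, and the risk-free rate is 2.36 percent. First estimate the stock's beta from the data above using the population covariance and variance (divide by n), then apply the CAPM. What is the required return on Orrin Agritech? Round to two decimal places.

Mean R_i = (-8.7 + 27.3 − 21.2 − 11.2 + 7.4 + 17.0 + 2.3) / 7 = 1.8429%
Mean R_m = (-6.1 + 11.8 − 8.5 − 6.8 + 2.7 + 9.0 + 0.4) / 7 = 0.3571%
Σ(R_i − R̄_i)(R_m − R̄_m) = 800.8629  ⇒  Cov = 800.8629 / 7 = 114.4090
Σ(R_m − R̄_m)² = 382.4971  ⇒  Var(R_m) = 382.4971 / 7 = 54.6424
β = Cov / Var(R_m) = 114.4090 / 54.6424 = 2.0938
E(R) = R_f + β × MRP = 2.36% + 2.0938 × 4.66% = 12.12%

12.12%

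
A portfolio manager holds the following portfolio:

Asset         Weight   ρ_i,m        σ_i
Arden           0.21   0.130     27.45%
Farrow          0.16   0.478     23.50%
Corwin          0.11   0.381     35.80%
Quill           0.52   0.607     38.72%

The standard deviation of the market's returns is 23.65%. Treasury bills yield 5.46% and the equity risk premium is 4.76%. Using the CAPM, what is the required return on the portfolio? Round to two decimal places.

8.73%

β_Arden = 0.130 × 27.45% / 23.65% = 0.1509
β_Farrow = 0.478 × 23.50% / 23.65% = 0.4750
β_Corwin = 0.381 × 35.80% / 23.65% = 0.5767
β_Quill = 0.607 × 38.72% / 23.65% = 0.9938
β_P = Σ w_i β_i = 0.21×0.1509 + 0.16×0.4750 + 0.11×0.5767 + 0.52×0.9938 = 0.6879
E(R_P) = R_f + β_P × MRP = 5.46% + 0.6879 × 4.76% = 8.73%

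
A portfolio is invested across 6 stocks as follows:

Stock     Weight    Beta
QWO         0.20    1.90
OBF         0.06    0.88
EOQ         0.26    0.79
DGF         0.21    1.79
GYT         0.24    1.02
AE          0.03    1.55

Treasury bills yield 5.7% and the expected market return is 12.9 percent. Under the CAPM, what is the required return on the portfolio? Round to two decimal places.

15.10%

β_P = Σ w_i β_i = 0.20×1.90 + 0.06×0.88 + 0.26×0.79 + 0.21×1.79 + 0.24×1.02 + 0.03×1.55 = 1.3054
MRP = 12.9% − 5.7% = 7.20%
E(R_P) = R_f + β_P × MRP = 5.7% + 1.3054 × 7.2% = 15.10%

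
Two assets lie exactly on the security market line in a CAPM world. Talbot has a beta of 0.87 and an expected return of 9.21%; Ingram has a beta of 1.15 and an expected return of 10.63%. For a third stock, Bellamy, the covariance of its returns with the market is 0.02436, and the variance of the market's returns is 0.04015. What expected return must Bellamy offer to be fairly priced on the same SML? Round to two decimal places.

7.87%

MRP = (10.63% − 9.21%) / (1.15 − 0.87) = 5.0714%
R_f = 9.21% − 0.87 × 5.0714% = 4.7979%
β_Bellamy = Cov / Var(R_m) = 0.02436 / 0.04015 = 0.6067
E(R_Bellamy) = R_f + β × MRP = 4.7979% + 0.6067 × 5.0714% = 7.87%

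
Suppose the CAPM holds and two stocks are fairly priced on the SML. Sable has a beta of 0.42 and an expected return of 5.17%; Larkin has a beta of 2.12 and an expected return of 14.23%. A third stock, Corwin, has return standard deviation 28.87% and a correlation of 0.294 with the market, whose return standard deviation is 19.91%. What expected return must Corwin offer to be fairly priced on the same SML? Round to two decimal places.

MRP = (14.23% − 5.17%) / (2.12 − 0.42) = 5.3294%
R_f = 5.17% − 0.42 × 5.3294% = 2.9317%
β_Corwin = ρ·σ_i/σ_m = 0.294 × 28.87 / 19.91 = 0.4263
E(R_Corwin) = R_f + β × MRP = 2.9317% + 0.4263 × 5.3294% = 5.20%

5.20%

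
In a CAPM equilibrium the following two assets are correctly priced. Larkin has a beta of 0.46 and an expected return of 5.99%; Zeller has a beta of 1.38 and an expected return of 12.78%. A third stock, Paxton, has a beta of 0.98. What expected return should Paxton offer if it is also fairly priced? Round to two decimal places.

MRP (SML slope) = (12.78% − 5.99%) / (1.38 − 0.46) = 6.79% / 0.92 = 7.3804%
R_f (intercept) = 5.99% − 0.46 × 7.3804% = 2.5950%
E(R_Paxton) = R_f + β × MRP = 2.5950% + 0.98 × 7.3804% = 9.83%

9.83%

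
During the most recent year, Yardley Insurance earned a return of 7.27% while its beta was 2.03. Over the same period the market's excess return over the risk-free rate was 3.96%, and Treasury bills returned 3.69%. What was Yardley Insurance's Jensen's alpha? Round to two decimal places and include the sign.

CAPM benchmark = R_f + β(R_m − R_f) = 3.69% + 2.03 × 3.96% = 11.7288%
α = actual − benchmark = 7.27% − 11.7288% = -4.46%

-4.46%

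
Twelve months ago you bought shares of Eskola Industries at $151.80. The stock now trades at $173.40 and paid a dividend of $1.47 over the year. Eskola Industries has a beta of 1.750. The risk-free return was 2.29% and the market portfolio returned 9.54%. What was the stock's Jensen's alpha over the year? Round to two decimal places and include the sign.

Realised HPR = (P1 + D1 − P0) / P0 = (173.40 + 1.47 − 151.80) / 151.80 = 23.07 / 151.80 = 15.1976%
MRP = 9.54% − 2.29% = 7.25%
CAPM required = R_f + β·MRP = 2.29% + 1.750 × 7.25% = 14.97750%
α = realised − required = 15.1976% − 14.97750% = +0.22%

+0.22%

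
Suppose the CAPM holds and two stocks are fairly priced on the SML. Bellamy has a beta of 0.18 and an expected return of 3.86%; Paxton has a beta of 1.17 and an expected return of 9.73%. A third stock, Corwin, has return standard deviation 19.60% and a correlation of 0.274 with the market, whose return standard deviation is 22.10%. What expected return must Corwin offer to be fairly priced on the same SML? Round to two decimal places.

MRP = (9.73% − 3.86%) / (1.17 − 0.18) = 5.9293%
R_f = 3.86% − 0.18 × 5.9293% = 2.7927%
β_Corwin = ρ·σ_i/σ_m = 0.274 × 19.60 / 22.10 = 0.2430
E(R_Corwin) = R_f + β × MRP = 2.7927% + 0.2430 × 5.9293% = 4.23%

4.23%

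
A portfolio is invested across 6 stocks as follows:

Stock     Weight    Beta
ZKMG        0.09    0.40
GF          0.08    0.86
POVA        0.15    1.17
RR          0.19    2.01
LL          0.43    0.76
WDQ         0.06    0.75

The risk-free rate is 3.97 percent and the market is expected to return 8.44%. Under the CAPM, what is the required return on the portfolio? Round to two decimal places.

β_P = Σ w_i β_i = 0.09×0.40 + 0.08×0.86 + 0.15×1.17 + 0.19×2.01 + 0.43×0.76 + 0.06×0.75 = 1.0340
MRP = 8.44% − 3.97% = 4.47%
E(R_P) = R_f + β_P × MRP = 3.97% + 1.0340 × 4.47% = 8.59%

8.59%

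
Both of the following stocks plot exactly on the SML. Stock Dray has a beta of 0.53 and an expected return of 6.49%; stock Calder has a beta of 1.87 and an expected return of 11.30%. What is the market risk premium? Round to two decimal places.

Both satisfy E(R) = R_f + β·MRP, so the slope of the SML is
MRP = (11.30% − 6.49%) / (1.87 − 0.53) = 4.81% / 1.34 = 3.5896%

3.59%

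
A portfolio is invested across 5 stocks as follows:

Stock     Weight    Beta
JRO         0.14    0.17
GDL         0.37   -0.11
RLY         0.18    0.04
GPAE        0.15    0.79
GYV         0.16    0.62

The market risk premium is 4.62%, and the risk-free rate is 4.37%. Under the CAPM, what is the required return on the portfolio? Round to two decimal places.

5.33%

β_P = Σ w_i β_i = 0.14×0.17 + 0.37×-0.11 + 0.18×0.04 + 0.15×0.79 + 0.16×0.62 = 0.2080
E(R_P) = R_f + β_P × MRP = 4.37% + 0.2080 × 4.62% = 5.33%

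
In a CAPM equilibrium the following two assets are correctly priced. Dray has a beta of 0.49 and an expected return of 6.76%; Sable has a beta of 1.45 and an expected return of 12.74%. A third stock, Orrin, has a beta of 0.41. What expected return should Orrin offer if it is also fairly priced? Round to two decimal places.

6.26%

MRP (SML slope) = (12.74% − 6.76%) / (1.45 − 0.49) = 5.98% / 0.96 = 6.2292%
R_f (intercept) = 6.76% − 0.49 × 6.2292% = 3.7077%
E(R_Orrin) = R_f + β × MRP = 3.7077% + 0.41 × 6.2292% = 6.26%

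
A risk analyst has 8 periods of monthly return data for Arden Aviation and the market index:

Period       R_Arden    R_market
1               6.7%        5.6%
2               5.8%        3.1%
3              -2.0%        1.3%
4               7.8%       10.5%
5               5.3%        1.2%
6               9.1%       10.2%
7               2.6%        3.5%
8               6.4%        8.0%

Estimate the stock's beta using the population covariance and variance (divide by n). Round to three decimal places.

0.686

Mean R_i = (6.7 + 5.8 − 2.0 + 7.8 + 5.3 + 9.1 + 2.6 + 6.4) / 8 = 5.2125%
Mean R_m = (5.6 + 3.1 + 1.3 + 10.5 + 1.2 + 10.2 + 3.5 + 8.0) / 8 = 5.4250%
Σ(R_i − R̄_i)(R_m − R̄_m) = 68.0575  ⇒  Cov = 68.0575 / 8 = 8.5072
Σ(R_m − R̄_m)² = 99.1950  ⇒  Var(R_m) = 99.1950 / 8 = 12.3994
β = Cov / Var(R_m) = 8.5072 / 12.3994 = 0.6861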